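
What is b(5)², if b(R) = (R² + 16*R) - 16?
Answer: 7921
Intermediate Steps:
b(R) = -16 + R² + 16*R
b(5)² = (-16 + 5² + 16*5)² = (-16 + 25 + 80)² = 89² = 7921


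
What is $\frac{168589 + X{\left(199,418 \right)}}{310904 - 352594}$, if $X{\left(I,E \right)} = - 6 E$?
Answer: $- \frac{166081}{41690} \approx -3.9837$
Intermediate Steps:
$\frac{168589 + X{\left(199,418 \right)}}{310904 - 352594} = \frac{168589 - 2508}{310904 - 352594} = \frac{168589 - 2508}{-41690} = 166081 \left(- \frac{1}{41690}\right) = - \frac{166081}{41690}$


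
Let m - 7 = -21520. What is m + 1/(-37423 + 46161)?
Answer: -187980593/8738 ≈ -21513.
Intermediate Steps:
m = -21513 (m = 7 - 21520 = -21513)
m + 1/(-37423 + 46161) = -21513 + 1/(-37423 + 46161) = -21513 + 1/8738 = -187980593/8738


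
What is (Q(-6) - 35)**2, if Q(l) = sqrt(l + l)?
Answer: 1213 - 140*I*sqrt(3) ≈ 1213.0 - 242.49*I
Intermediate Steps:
Q(l) = sqrt(2)*sqrt(l) (Q(l) = sqrt(2*l) = sqrt(2)*sqrt(l))
(Q(-6) - 35)**2 = (sqrt(2)*sqrt(-6) - 35)**2 = (sqrt(2)*(I*sqrt(6)) - 35)**2 = (2*I*sqrt(3) - 35)**2 = (-35 + 2*I*sqrt(3))**2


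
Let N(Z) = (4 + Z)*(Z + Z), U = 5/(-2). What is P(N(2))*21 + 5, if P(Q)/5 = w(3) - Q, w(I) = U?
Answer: -5555/2 ≈ -2777.5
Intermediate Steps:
U = -5/2 (U = 5*(-½) = -5/2 ≈ -2.5000)
w(I) = -5/2
N(Z) = 2*Z*(4 + Z) (N(Z) = (4 + Z)*(2*Z) = 2*Z*(4 + Z))
P(Q) = -25/2 - 5*Q (P(Q) = 5*(-5/2 - Q) = -25/2 - 5*Q)
P(N(2))*21 + 5 = (-25/2 - 10*2*(4 + 2))*21 + 5 = (-25/2 - 10*2*6)*21 + 5 = (-25/2 - 5*24)*21 + 5 = (-25/2 - 120)*21 + 5 = -265/2*21 + 5 = -5565/2 + 5 = -5555/2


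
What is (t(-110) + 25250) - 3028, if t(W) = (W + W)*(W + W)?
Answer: 70622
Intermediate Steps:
t(W) = 4*W**2 (t(W) = (2*W)*(2*W) = 4*W**2)
(t(-110) + 25250) - 3028 = (4*(-110)**2 + 25250) - 3028 = (4*12100 + 25250) - 3028 = (48400 + 25250) - 3028 = 73650 - 3028 = 70622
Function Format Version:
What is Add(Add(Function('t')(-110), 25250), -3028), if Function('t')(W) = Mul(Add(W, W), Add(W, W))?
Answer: 70622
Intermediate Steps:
Function('t')(W) = Mul(4, Pow(W, 2)) (Function('t')(W) = Mul(Mul(2, W), Mul(2, W)) = Mul(4, Pow(W, 2)))
Add(Add(Function('t')(-110), 25250), -3028) = Add(Add(Mul(4, Pow(-110, 2)), 25250), -3028) = Add(Add(Mul(4, 12100), 25250), -3028) = Add(Add(48400, 25250), -3028) = Add(73650, -3028) = 70622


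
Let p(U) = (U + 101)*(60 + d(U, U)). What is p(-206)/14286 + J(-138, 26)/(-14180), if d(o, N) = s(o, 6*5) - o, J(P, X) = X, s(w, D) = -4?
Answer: -32538603/16881290 ≈ -1.9275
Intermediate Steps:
d(o, N) = -4 - o
p(U) = (56 - U)*(101 + U) (p(U) = (U + 101)*(60 + (-4 - U)) = (101 + U)*(56 - U) = (56 - U)*(101 + U))
p(-206)/14286 + J(-138, 26)/(-14180) = (5656 - 1*(-206)² - 45*(-206))/14286 + 26/(-14180) = (5656 - 1*42436 + 9270)*(1/14286) + 26*(-1/14180) = (5656 - 42436 + 9270)*(1/14286) - 13/7090 = -27510*1/14286 - 13/7090 = -4585/2381 - 13/7090 = -32538603/16881290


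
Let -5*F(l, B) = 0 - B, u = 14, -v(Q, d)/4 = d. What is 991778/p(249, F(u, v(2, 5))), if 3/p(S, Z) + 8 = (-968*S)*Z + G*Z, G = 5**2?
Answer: 318697942520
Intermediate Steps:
v(Q, d) = -4*d
F(l, B) = B/5 (F(l, B) = -(0 - B)/5 = -(-1)*B/5 = B/5)
G = 25
p(S, Z) = 3/(-8 + 25*Z - 968*S*Z) (p(S, Z) = 3/(-8 + ((-968*S)*Z + 25*Z)) = 3/(-8 + (-968*S*Z + 25*Z)) = 3/(-8 + (25*Z - 968*S*Z)) = 3/(-8 + 25*Z - 968*S*Z))
991778/p(249, F(u, v(2, 5))) = 991778/((-3/(8 - 5*(-4*5) + 968*249*((-4*5)/5)))) = 991778/((-3/(8 - 5*(-20) + 968*249*((1/5)*(-20))))) = 991778/((-3/(8 - 25*(-4) + 968*249*(-4)))) = 991778/((-3/(8 + 100 - 964128))) = 991778/((-3/(-964020))) = 991778/((-3*(-1/964020))) = 991778/(1/321340) = 991778*321340 = 318697942520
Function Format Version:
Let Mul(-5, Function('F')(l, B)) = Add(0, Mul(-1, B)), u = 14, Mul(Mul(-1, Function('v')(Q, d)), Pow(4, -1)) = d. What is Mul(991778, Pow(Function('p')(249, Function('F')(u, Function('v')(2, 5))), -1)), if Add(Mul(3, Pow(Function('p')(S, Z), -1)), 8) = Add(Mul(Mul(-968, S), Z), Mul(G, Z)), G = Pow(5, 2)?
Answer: 318697942520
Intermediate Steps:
Function('v')(Q, d) = Mul(-4, d)
Function('F')(l, B) = Mul(Rational(1, 5), B) (Function('F')(l, B) = Mul(Rational(-1, 5), Add(0, Mul(-1, B))) = Mul(Rational(-1, 5), Mul(-1, B)) = Mul(Rational(1, 5), B))
G = 25
Function('p')(S, Z) = Mul(3, Pow(Add(-8, Mul(25, Z), Mul(-968, S, Z)), -1)) (Function('p')(S, Z) = Mul(3, Pow(Add(-8, Add(Mul(Mul(-968, S), Z), Mul(25, Z))), -1)) = Mul(3, Pow(Add(-8, Add(Mul(-968, S, Z), Mul(25, Z))), -1)) = Mul(3, Pow(Add(-8, Add(Mul(25, Z), Mul(-968, S, Z))), -1)) = Mul(3, Pow(Add(-8, Mul(25, Z), Mul(-968, S, Z)), -1)))
Mul(991778, Pow(Function('p')(249, Function('F')(u, Function('v')(2, 5))), -1)) = Mul(991778, Pow(Mul(-3, Pow(Add(8, Mul(-25, Mul(Rational(1, 5), Mul(-4, 5))), Mul(968, 249, Mul(Rational(1, 5), Mul(-4, 5)))), -1)), -1)) = Mul(991778, Pow(Mul(-3, Pow(Add(8, Mul(-25, Mul(Rational(1, 5), -20)), Mul(968, 249, Mul(Rational(1, 5), -20))), -1)), -1)) = Mul(991778, Pow(Mul(-3, Pow(Add(8, Mul(-25, -4), Mul(968, 249, -4)), -1)), -1)) = Mul(991778, Pow(Mul(-3, Pow(Add(8, 100, -964128), -1)), -1)) = Mul(991778, Pow(Mul(-3, Pow(-964020, -1)), -1)) = Mul(991778, Pow(Mul(-3, Rational(-1, 964020)), -1)) = Mul(991778, Pow(Rational(1, 321340), -1)) = Mul(991778, 321340) = 318697942520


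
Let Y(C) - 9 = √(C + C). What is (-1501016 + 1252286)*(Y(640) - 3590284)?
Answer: 893009100750 - 3979680*√5 ≈ 8.9300e+11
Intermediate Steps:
Y(C) = 9 + √2*√C (Y(C) = 9 + √(C + C) = 9 + √(2*C) = 9 + √2*√C)
(-1501016 + 1252286)*(Y(640) - 3590284) = (-1501016 + 1252286)*((9 + √2*√640) - 3590284) = -248730*((9 + √2*(8*√10)) - 3590284) = -248730*((9 + 16*√5) - 3590284) = -248730*(-3590275 + 16*√5) = 893009100750 - 3979680*√5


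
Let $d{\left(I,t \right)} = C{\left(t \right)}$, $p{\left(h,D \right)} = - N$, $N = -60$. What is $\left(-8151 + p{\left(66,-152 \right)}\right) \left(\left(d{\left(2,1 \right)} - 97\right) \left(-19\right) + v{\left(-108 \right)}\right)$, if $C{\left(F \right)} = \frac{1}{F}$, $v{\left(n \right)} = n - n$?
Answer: $-14757984$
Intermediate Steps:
$v{\left(n \right)} = 0$
$p{\left(h,D \right)} = 60$ ($p{\left(h,D \right)} = \left(-1\right) \left(-60\right) = 60$)
$d{\left(I,t \right)} = \frac{1}{t}$
$\left(-8151 + p{\left(66,-152 \right)}\right) \left(\left(d{\left(2,1 \right)} - 97\right) \left(-19\right) + v{\left(-108 \right)}\right) = \left(-8151 + 60\right) \left(\left(1^{-1} - 97\right) \left(-19\right) + 0\right) = - 8091 \left(\left(1 - 97\right) \left(-19\right) + 0\right) = - 8091 \left(\left(-96\right) \left(-19\right) + 0\right) = - 8091 \left(1824 + 0\right) = \left(-8091\right) 1824 = -14757984$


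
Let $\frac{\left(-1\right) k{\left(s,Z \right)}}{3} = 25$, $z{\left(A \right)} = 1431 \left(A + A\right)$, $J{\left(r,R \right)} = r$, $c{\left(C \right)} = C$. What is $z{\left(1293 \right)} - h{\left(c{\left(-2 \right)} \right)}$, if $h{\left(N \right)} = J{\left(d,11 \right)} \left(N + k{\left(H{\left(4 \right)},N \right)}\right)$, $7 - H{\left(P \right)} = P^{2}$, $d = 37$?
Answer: $3703415$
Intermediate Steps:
$H{\left(P \right)} = 7 - P^{2}$
$z{\left(A \right)} = 2862 A$ ($z{\left(A \right)} = 1431 \cdot 2 A = 2862 A$)
$k{\left(s,Z \right)} = -75$ ($k{\left(s,Z \right)} = \left(-3\right) 25 = -75$)
$h{\left(N \right)} = -2775 + 37 N$ ($h{\left(N \right)} = 37 \left(N - 75\right) = 37 \left(-75 + N\right) = -2775 + 37 N$)
$z{\left(1293 \right)} - h{\left(c{\left(-2 \right)} \right)} = 2862 \cdot 1293 - \left(-2775 + 37 \left(-2\right)\right) = 3700566 - \left(-2775 - 74\right) = 3700566 - -2849 = 3700566 + 2849 = 3703415$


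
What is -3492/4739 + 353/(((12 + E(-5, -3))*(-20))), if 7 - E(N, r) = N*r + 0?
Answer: -1952227/379120 ≈ -5.1494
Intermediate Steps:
E(N, r) = 7 - N*r (E(N, r) = 7 - (N*r + 0) = 7 - N*r)
-3492/4739 + 353/(((12 + E(-5, -3))*(-20))) = -3492/4739 + 353/(((12 + (7 - 1*(-5)*(-3)))*(-20))) = -3492*1/4739 + 353/(((12 + (7 - 15))*(-20))) = -3492/4739 + 353/(((12 - 8)*(-20))) = -3492/4739 + 353/((4*(-20))) = -3492/4739 + 353/(-80) = -3492/4739 + 353*(-1/80) = -3492/4739 - 353/80 = -1952227/379120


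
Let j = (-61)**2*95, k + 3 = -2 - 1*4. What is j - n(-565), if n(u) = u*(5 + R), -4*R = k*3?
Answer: 1440535/4 ≈ 3.6013e+5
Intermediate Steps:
k = -9 (k = -3 + (-2 - 1*4) = -3 + (-2 - 4) = -3 - 6 = -9)
R = 27/4 (R = -(-9)*3/4 = -1/4*(-27) = 27/4 ≈ 6.7500)
n(u) = 47*u/4 (n(u) = u*(5 + 27/4) = u*(47/4) = 47*u/4)
j = 353495 (j = 3721*95 = 353495)
j - n(-565) = 353495 - 47*(-565)/4 = 353495 - 1*(-26555/4) = 353495 + 26555/4 = 1440535/4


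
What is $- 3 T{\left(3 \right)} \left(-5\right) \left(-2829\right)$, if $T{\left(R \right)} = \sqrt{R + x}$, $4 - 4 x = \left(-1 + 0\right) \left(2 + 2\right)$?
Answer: $- 42435 \sqrt{5} \approx -94888.0$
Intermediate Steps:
$x = 2$ ($x = 1 - \frac{\left(-1 + 0\right) \left(2 + 2\right)}{4} = 1 - \frac{\left(-1\right) 4}{4} = 1 - -1 = 1 + 1 = 2$)
$T{\left(R \right)} = \sqrt{2 + R}$ ($T{\left(R \right)} = \sqrt{R + 2} = \sqrt{2 + R}$)
$- 3 T{\left(3 \right)} \left(-5\right) \left(-2829\right) = - 3 \sqrt{2 + 3} \left(-5\right) \left(-2829\right) = - 3 \sqrt{5} \left(-5\right) \left(-2829\right) = 15 \sqrt{5} \left(-2829\right) = - 42435 \sqrt{5}$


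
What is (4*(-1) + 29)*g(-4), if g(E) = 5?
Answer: 125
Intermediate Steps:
(4*(-1) + 29)*g(-4) = (4*(-1) + 29)*5 = (-4 + 29)*5 = 25*5 = 125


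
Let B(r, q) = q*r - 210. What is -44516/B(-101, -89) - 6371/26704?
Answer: -1244686273/234434416 ≈ -5.3093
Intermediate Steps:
B(r, q) = -210 + q*r
-44516/B(-101, -89) - 6371/26704 = -44516/(-210 - 89*(-101)) - 6371/26704 = -44516/(-210 + 8989) - 6371*1/26704 = -44516/8779 - 6371/26704 = -1244686273/234434416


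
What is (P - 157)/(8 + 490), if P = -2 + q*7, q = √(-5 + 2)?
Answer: -53/166 + 7*I*√3/498 ≈ -0.31928 + 0.024346*I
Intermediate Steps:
q = I*√3 (q = √(-3) = I*√3 ≈ 1.732*I)
P = -2 + 7*I*√3 (P = -2 + (I*√3)*7 = -2 + 7*I*√3 ≈ -2.0 + 12.124*I)
(P - 157)/(8 + 490) = ((-2 + 7*I*√3) - 157)/(8 + 490) = (-159 + 7*I*√3)/498 = (-159 + 7*I*√3)*(1/498) = -53/166 + 7*I*√3/498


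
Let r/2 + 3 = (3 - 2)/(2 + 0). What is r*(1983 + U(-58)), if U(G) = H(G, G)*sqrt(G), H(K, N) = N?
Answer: -9915 + 290*I*sqrt(58) ≈ -9915.0 + 2208.6*I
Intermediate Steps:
r = -5 (r = -6 + 2*((3 - 2)/(2 + 0)) = -6 + 2*(1/2) = -6 + 1 = -5)
U(G) = G**(3/2) (U(G) = G*sqrt(G) = G**(3/2))
r*(1983 + U(-58)) = -5*(1983 + (-58)**(3/2)) = -5*(1983 - 58*I*sqrt(58)) = -9915 + 290*I*sqrt(58)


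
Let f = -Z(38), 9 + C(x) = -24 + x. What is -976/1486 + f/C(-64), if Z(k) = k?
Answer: -19102/72071 ≈ -0.26504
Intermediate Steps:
C(x) = -33 + x (C(x) = -9 + (-24 + x) = -33 + x)
f = -38 (f = -1*38 = -38)
-976/1486 + f/C(-64) = -976/1486 - 38/(-33 - 64) = -976*1/1486 - 38/(-97) = -488/743 - 38*(-1/97) = -488/743 + 38/97 = -19102/72071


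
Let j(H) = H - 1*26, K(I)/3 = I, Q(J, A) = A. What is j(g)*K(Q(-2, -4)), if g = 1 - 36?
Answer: 732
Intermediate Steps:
K(I) = 3*I
g = -35
j(H) = -26 + H (j(H) = H - 26 = -26 + H)
j(g)*K(Q(-2, -4)) = (-26 - 35)*(3*(-4)) = -61*(-12) = 732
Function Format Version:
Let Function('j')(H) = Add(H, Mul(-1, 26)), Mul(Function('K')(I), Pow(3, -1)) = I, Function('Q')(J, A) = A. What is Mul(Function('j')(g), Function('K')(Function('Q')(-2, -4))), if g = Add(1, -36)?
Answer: 732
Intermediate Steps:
Function('K')(I) = Mul(3, I)
g = -35
Function('j')(H) = Add(-26, H) (Function('j')(H) = Add(H, -26) = Add(-26, H))
Mul(Function('j')(g), Function('K')(Function('Q')(-2, -4))) = Mul(Add(-26, -35), Mul(3, -4)) = Mul(-61, -12) = 732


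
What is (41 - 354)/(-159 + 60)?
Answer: 313/99 ≈ 3.1616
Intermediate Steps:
(41 - 354)/(-159 + 60) = -313/(-99) = -313*(-1/99) = 313/99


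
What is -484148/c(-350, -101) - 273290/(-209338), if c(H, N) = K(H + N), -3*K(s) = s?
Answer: -151964234141/47205719 ≈ -3219.2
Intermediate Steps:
K(s) = -s/3
c(H, N) = -H/3 - N/3 (c(H, N) = -(H + N)/3 = -H/3 - N/3)
-484148/c(-350, -101) - 273290/(-209338) = -484148/(-⅓*(-350) - ⅓*(-101)) - 273290/(-209338) = -484148/(350/3 + 101/3) - 273290*(-1/209338) = -484148/451/3 + 136645/104669 = -484148*3/451 + 136645/104669 = -1452444/451 + 136645/104669 = -151964234141/47205719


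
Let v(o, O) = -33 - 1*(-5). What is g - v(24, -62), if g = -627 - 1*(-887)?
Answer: 288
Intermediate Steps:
v(o, O) = -28 (v(o, O) = -33 + 5 = -28)
g = 260 (g = -627 + 887 = 260)
g - v(24, -62) = 260 - 1*(-28) = 260 + 28 = 288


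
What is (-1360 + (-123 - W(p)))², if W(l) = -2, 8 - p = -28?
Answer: 2193361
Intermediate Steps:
p = 36 (p = 8 - 1*(-28) = 8 + 28 = 36)
(-1360 + (-123 - W(p)))² = (-1360 + (-123 - 1*(-2)))² = (-1360 + (-123 + 2))² = (-1360 - 121)² = (-1481)² = 2193361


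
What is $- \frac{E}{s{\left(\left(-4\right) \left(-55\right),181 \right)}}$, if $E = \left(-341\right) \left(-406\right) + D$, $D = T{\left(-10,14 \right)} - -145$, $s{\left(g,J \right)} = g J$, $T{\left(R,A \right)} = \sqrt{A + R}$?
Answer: $- \frac{138593}{39820} \approx -3.4805$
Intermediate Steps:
$s{\left(g,J \right)} = J g$
$D = 147$ ($D = \sqrt{14 - 10} - -145 = \sqrt{4} + 145 = 2 + 145 = 147$)
$E = 138593$ ($E = \left(-341\right) \left(-406\right) + 147 = 138446 + 147 = 138593$)
$- \frac{E}{s{\left(\left(-4\right) \left(-55\right),181 \right)}} = - \frac{138593}{181 \left(\left(-4\right) \left(-55\right)\right)} = - \frac{138593}{181 \cdot 220} = - \frac{138593}{39820}$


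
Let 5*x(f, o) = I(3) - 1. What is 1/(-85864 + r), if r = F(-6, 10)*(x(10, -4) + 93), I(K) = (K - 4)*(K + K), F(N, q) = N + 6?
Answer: -1/85864 ≈ -1.1646e-5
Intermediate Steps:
F(N, q) = 6 + N
I(K) = 2*K*(-4 + K) (I(K) = (-4 + K)*(2*K) = 2*K*(-4 + K))
x(f, o) = -7/5 (x(f, o) = (2*3*(-4 + 3) - 1)/5 = (2*3*(-1) - 1)/5 = (-6 - 1)/5 = (⅕)*(-7) = -7/5)
r = 0 (r = (6 - 6)*(-7/5 + 93) = 0*(458/5) = 0)
1/(-85864 + r) = 1/(-85864 + 0) = 1/(-85864) = -1/85864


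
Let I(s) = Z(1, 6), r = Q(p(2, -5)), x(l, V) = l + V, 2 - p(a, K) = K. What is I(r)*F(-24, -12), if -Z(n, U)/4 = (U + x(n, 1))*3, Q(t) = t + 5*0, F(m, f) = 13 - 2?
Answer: -1056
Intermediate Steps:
p(a, K) = 2 - K
F(m, f) = 11
x(l, V) = V + l
Q(t) = t (Q(t) = t + 0 = t)
r = 7 (r = 2 - 1*(-5) = 2 + 5 = 7)
Z(n, U) = -12 - 12*U - 12*n (Z(n, U) = -4*(U + (1 + n))*3 = -4*(1 + U + n)*3 = -4*(3 + 3*U + 3*n) = -12 - 12*U - 12*n)
I(s) = -96 (I(s) = -12 - 12*6 - 12*1 = -12 - 72 - 12 = -96)
I(r)*F(-24, -12) = -96*11 = -1056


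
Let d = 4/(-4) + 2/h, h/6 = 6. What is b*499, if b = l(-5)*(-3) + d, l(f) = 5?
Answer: -143213/18 ≈ -7956.3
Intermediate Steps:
h = 36 (h = 6*6 = 36)
d = -17/18 (d = 4/(-4) + 2/36 = 4*(-¼) + 2*(1/36) = -1 + 1/18 = -17/18 ≈ -0.94444)
b = -287/18 (b = 5*(-3) - 17/18 = -15 - 17/18 = -287/18 ≈ -15.944)
b*499 = -287/18*499 = -143213/18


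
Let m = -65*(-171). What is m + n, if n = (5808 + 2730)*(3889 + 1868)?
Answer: 49164381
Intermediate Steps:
n = 49153266 (n = 8538*5757 = 49153266)
m = 11115
m + n = 11115 + 49153266 = 49164381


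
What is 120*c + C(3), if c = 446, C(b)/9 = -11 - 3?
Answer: 53394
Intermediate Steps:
C(b) = -126 (C(b) = 9*(-11 - 3) = 9*(-14) = -126)
120*c + C(3) = 120*446 - 126 = 53520 - 126 = 53394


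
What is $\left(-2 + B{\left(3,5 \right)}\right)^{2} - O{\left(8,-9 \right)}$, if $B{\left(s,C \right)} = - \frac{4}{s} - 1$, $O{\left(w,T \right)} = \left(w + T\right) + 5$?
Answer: $\frac{133}{9} \approx 14.778$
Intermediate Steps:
$O{\left(w,T \right)} = 5 + T + w$ ($O{\left(w,T \right)} = \left(T + w\right) + 5 = 5 + T + w$)
$B{\left(s,C \right)} = -1 - \frac{4}{s}$ ($B{\left(s,C \right)} = - \frac{4}{s} - 1 = -1 - \frac{4}{s}$)
$\left(-2 + B{\left(3,5 \right)}\right)^{2} - O{\left(8,-9 \right)} = \left(-2 + \frac{-4 - 3}{3}\right)^{2} - \left(5 - 9 + 8\right) = \left(-2 + \frac{-4 - 3}{3}\right)^{2} - 4 = \left(-2 + \frac{1}{3} \left(-7\right)\right)^{2} - 4 = \left(-2 - \frac{7}{3}\right)^{2} - 4 = \left(- \frac{13}{3}\right)^{2} - 4 = \frac{169}{9} - 4 = \frac{133}{9}$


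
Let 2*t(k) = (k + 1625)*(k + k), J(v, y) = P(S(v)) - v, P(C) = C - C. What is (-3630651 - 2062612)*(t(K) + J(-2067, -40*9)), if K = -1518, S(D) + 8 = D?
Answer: 912965961417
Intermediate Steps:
S(D) = -8 + D
P(C) = 0
J(v, y) = -v (J(v, y) = 0 - v = -v)
t(k) = k*(1625 + k) (t(k) = ((k + 1625)*(k + k))/2 = ((1625 + k)*(2*k))/2 = (2*k*(1625 + k))/2 = k*(1625 + k))
(-3630651 - 2062612)*(t(K) + J(-2067, -40*9)) = (-3630651 - 2062612)*(-1518*(1625 - 1518) - 1*(-2067)) = -5693263*(-1518*107 + 2067) = -5693263*(-162426 + 2067) = -5693263*(-160359) = 912965961417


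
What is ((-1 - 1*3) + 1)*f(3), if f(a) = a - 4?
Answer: 3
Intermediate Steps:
f(a) = -4 + a
((-1 - 1*3) + 1)*f(3) = ((-1 - 1*3) + 1)*(-4 + 3) = ((-1 - 3) + 1)*(-1) = (-4 + 1)*(-1) = -3*(-1) = 3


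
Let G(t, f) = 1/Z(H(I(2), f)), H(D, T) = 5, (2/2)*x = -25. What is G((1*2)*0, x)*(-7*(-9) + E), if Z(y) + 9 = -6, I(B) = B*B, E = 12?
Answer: -5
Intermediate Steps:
I(B) = B**2
x = -25
Z(y) = -15 (Z(y) = -9 - 6 = -15)
G(t, f) = -1/15 (G(t, f) = 1/(-15) = -1/15)
G((1*2)*0, x)*(-7*(-9) + E) = -(-7*(-9) + 12)/15 = -(63 + 12)/15 = -1/15*75 = -5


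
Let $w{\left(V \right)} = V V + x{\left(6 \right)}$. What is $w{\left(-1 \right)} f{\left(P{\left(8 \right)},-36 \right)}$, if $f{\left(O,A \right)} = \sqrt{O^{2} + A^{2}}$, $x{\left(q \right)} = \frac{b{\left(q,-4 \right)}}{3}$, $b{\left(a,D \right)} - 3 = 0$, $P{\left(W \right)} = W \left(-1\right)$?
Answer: $8 \sqrt{85} \approx 73.756$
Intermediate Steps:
$P{\left(W \right)} = - W$
$b{\left(a,D \right)} = 3$ ($b{\left(a,D \right)} = 3 + 0 = 3$)
$x{\left(q \right)} = 1$ ($x{\left(q \right)} = \frac{3}{3} = 3 \cdot \frac{1}{3} = 1$)
$w{\left(V \right)} = 1 + V^{2}$ ($w{\left(V \right)} = V V + 1 = V^{2} + 1 = 1 + V^{2}$)
$f{\left(O,A \right)} = \sqrt{A^{2} + O^{2}}$
$w{\left(-1 \right)} f{\left(P{\left(8 \right)},-36 \right)} = \left(1 + \left(-1\right)^{2}\right) \sqrt{\left(-36\right)^{2} + \left(\left(-1\right) 8\right)^{2}} = \left(1 + 1\right) \sqrt{1296 + \left(-8\right)^{2}} = 2 \sqrt{1296 + 64} = 2 \sqrt{1360} = 2 \cdot 4 \sqrt{85} = 8 \sqrt{85}$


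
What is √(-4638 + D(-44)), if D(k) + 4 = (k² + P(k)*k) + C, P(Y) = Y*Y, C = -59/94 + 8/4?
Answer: I*√776583914/94 ≈ 296.46*I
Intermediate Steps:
C = 129/94 (C = -59*1/94 + 8*(¼) = -59/94 + 2 = 129/94 ≈ 1.3723)
P(Y) = Y²
D(k) = -247/94 + k² + k³ (D(k) = -4 + ((k² + k²*k) + 129/94) = -4 + ((k² + k³) + 129/94) = -4 + (129/94 + k² + k³) = -247/94 + k² + k³)
√(-4638 + D(-44)) = √(-4638 + (-247/94 + (-44)² + (-44)³)) = √(-4638 + (-247/94 + 1936 - 85184)) = √(-4638 - 7825559/94) = √(-8261531/94) = I*√776583914/94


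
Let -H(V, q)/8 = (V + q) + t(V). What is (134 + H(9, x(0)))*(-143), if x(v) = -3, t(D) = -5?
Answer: -18018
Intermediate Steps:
H(V, q) = 40 - 8*V - 8*q (H(V, q) = -8*((V + q) - 5) = -8*(-5 + V + q) = 40 - 8*V - 8*q)
(134 + H(9, x(0)))*(-143) = (134 + (40 - 8*9 - 8*(-3)))*(-143) = (134 + (40 - 72 + 24))*(-143) = (134 - 8)*(-143) = 126*(-143) = -18018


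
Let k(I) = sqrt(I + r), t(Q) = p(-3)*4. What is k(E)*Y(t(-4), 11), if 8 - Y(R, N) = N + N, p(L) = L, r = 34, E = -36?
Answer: -14*I*sqrt(2) ≈ -19.799*I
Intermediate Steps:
t(Q) = -12 (t(Q) = -3*4 = -12)
Y(R, N) = 8 - 2*N (Y(R, N) = 8 - (N + N) = 8 - 2*N)
k(I) = sqrt(34 + I) (k(I) = sqrt(I + 34) = sqrt(34 + I))
k(E)*Y(t(-4), 11) = sqrt(34 - 36)*(8 - 2*11) = sqrt(-2)*(8 - 22) = (I*sqrt(2))*(-14) = -14*I*sqrt(2)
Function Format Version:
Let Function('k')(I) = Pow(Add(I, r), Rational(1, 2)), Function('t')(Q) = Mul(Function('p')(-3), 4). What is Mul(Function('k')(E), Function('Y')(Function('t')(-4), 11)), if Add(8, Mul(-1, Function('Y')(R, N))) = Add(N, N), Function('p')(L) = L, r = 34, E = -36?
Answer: Mul(-14, I, Pow(2, Rational(1, 2))) ≈ Mul(-19.799, I)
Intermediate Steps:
Function('t')(Q) = -12 (Function('t')(Q) = Mul(-3, 4) = -12)
Function('Y')(R, N) = Add(8, Mul(-2, N)) (Function('Y')(R, N) = Add(8, Mul(-1, Add(N, N))) = Add(8, Mul(-1, Mul(2, N))) = Add(8, Mul(-2, N)))
Function('k')(I) = Pow(Add(34, I), Rational(1, 2)) (Function('k')(I) = Pow(Add(I, 34), Rational(1, 2)) = Pow(Add(34, I), Rational(1, 2)))
Mul(Function('k')(E), Function('Y')(Function('t')(-4), 11)) = Mul(Pow(Add(34, -36), Rational(1, 2)), Add(8, Mul(-2, 11))) = Mul(Pow(-2, Rational(1, 2)), Add(8, -22)) = Mul(Mul(I, Pow(2, Rational(1, 2))), -14) = Mul(-14, I, Pow(2, Rational(1, 2)))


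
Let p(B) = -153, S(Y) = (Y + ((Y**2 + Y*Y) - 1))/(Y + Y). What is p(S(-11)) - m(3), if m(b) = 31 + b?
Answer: -187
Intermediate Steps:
S(Y) = (-1 + Y + 2*Y**2)/(2*Y) (S(Y) = (Y + ((Y**2 + Y**2) - 1))/((2*Y)) = (Y + (2*Y**2 - 1))*(1/(2*Y)) = (Y + (-1 + 2*Y**2))*(1/(2*Y)) = (-1 + Y + 2*Y**2)*(1/(2*Y)) = (-1 + Y + 2*Y**2)/(2*Y))
p(S(-11)) - m(3) = -153 - (31 + 3) = -153 - 1*34 = -153 - 34 = -187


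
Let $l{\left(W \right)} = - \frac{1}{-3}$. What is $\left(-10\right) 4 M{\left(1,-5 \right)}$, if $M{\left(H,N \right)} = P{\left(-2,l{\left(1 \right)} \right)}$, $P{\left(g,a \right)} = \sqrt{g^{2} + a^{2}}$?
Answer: $- \frac{40 \sqrt{37}}{3} \approx -81.104$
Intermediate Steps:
$l{\left(W \right)} = \frac{1}{3}$ ($l{\left(W \right)} = \left(-1\right) \left(- \frac{1}{3}\right) = \frac{1}{3}$)
$P{\left(g,a \right)} = \sqrt{a^{2} + g^{2}}$
$M{\left(H,N \right)} = \frac{\sqrt{37}}{3}$ ($M{\left(H,N \right)} = \sqrt{\left(\frac{1}{3}\right)^{2} + \left(-2\right)^{2}} = \sqrt{\frac{1}{9} + 4} = \sqrt{\frac{37}{9}} = \frac{\sqrt{37}}{3}$)
$\left(-10\right) 4 M{\left(1,-5 \right)} = \left(-10\right) 4 \frac{\sqrt{37}}{3} = - 40 \frac{\sqrt{37}}{3} = - \frac{40 \sqrt{37}}{3}$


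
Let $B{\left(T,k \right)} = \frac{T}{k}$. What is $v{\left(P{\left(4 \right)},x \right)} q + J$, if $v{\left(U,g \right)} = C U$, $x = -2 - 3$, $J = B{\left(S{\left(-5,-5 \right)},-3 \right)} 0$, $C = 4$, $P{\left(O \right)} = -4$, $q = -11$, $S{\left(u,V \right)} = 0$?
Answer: $176$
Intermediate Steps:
$J = 0$ ($J = \frac{0}{-3} \cdot 0 = 0 \left(- \frac{1}{3}\right) 0 = 0 \cdot 0 = 0$)
$x = -5$
$v{\left(U,g \right)} = 4 U$
$v{\left(P{\left(4 \right)},x \right)} q + J = 4 \left(-4\right) \left(-11\right) + 0 = \left(-16\right) \left(-11\right) + 0 = 176 + 0 = 176$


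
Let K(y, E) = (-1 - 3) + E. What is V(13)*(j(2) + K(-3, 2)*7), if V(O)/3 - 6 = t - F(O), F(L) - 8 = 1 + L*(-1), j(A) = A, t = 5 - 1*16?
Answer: 36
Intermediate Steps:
t = -11 (t = 5 - 16 = -11)
K(y, E) = -4 + E
F(L) = 9 - L (F(L) = 8 + (1 + L*(-1)) = 8 + (1 - L) = 9 - L)
V(O) = -42 + 3*O (V(O) = 18 + 3*(-11 - (9 - O)) = 18 + 3*(-11 + (-9 + O)) = 18 + 3*(-20 + O) = 18 + (-60 + 3*O) = -42 + 3*O)
V(13)*(j(2) + K(-3, 2)*7) = (-42 + 3*13)*(2 + (-4 + 2)*7) = (-42 + 39)*(2 - 2*7) = -3*(2 - 14) = -3*(-12) = 36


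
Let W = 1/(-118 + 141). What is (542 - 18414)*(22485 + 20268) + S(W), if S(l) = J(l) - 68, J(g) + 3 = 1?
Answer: -764081686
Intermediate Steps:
J(g) = -2 (J(g) = -3 + 1 = -2)
W = 1/23 ≈ 0.043478
S(l) = -70 (S(l) = -2 - 68 = -70)
(542 - 18414)*(22485 + 20268) + S(W) = (542 - 18414)*(22485 + 20268) - 70 = -17872*42753 - 70 = -764081616 - 70 = -764081686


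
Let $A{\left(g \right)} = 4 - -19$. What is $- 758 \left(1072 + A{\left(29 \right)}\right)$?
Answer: $-830010$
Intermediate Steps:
$A{\left(g \right)} = 23$ ($A{\left(g \right)} = 4 + 19 = 23$)
$- 758 \left(1072 + A{\left(29 \right)}\right) = - 758 \left(1072 + 23\right) = \left(-758\right) 1095 = -830010$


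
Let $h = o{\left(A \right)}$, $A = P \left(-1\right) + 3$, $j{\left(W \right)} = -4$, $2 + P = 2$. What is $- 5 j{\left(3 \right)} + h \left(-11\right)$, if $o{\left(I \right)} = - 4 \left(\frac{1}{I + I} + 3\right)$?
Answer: $\frac{478}{3} \approx 159.33$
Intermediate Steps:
$P = 0$ ($P = -2 + 2 = 0$)
$A = 3$ ($A = 0 \left(-1\right) + 3 = 0 + 3 = 3$)
$o{\left(I \right)} = -12 - \frac{2}{I}$ ($o{\left(I \right)} = - 4 \left(\frac{1}{2 I} + 3\right) = - 4 \left(3 + \frac{1}{2 I}\right) = -12 - \frac{2}{I}$)
$h = - \frac{38}{3}$ ($h = -12 - \frac{2}{3} = - \frac{38}{3} \approx -12.667$)
$- 5 j{\left(3 \right)} + h \left(-11\right) = \left(-5\right) \left(-4\right) - - \frac{418}{3} = 20 + \frac{418}{3} = \frac{478}{3}$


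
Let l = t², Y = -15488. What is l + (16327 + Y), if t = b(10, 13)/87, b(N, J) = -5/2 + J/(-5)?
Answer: 70560189/84100 ≈ 839.00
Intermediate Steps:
b(N, J) = -5/2 - J/5 (b(N, J) = -5*½ + J*(-⅕) = -5/2 - J/5)
t = -17/290 (t = (-5/2 - ⅕*13)/87 = (-5/2 - 13/5)*(1/87) = -51/10*1/87 = -17/290 ≈ -0.058621)
l = 289/84100 (l = (-17/290)² = 289/84100 ≈ 0.0034364)
l + (16327 + Y) = 289/84100 + (16327 - 15488) = 289/84100 + 839 = 70560189/84100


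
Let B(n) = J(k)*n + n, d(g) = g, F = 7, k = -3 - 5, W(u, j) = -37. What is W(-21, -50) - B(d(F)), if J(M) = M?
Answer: 12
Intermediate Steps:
k = -8
B(n) = -7*n (B(n) = -8*n + n = -7*n)
W(-21, -50) - B(d(F)) = -37 - (-7)*7 = -37 - 1*(-49) = -37 + 49 = 12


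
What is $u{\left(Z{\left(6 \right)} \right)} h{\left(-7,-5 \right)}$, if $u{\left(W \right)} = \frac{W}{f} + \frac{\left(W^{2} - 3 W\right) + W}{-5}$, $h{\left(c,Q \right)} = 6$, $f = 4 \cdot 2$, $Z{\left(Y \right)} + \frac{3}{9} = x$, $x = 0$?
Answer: $- \frac{71}{60} \approx -1.1833$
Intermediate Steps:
$Z{\left(Y \right)} = - \frac{1}{3}$ ($Z{\left(Y \right)} = - \frac{1}{3} + 0 = - \frac{1}{3}$)
$f = 8$
$u{\left(W \right)} = - \frac{W^{2}}{5} + \frac{21 W}{40}$ ($u{\left(W \right)} = \frac{W}{8} + \frac{\left(W^{2} - 3 W\right) + W}{-5} = W \frac{1}{8} + \left(W^{2} - 2 W\right) \left(- \frac{1}{5}\right) = \frac{W}{8} - \left(- \frac{2 W}{5} + \frac{W^{2}}{5}\right) = - \frac{W^{2}}{5} + \frac{21 W}{40}$)
$u{\left(Z{\left(6 \right)} \right)} h{\left(-7,-5 \right)} = \frac{1}{40} \left(- \frac{1}{3}\right) \left(21 - - \frac{8}{3}\right) 6 = \frac{1}{40} \left(- \frac{1}{3}\right) \left(21 + \frac{8}{3}\right) 6 = \frac{1}{40} \left(- \frac{1}{3}\right) \frac{71}{3} \cdot 6 = \left(- \frac{71}{360}\right) 6 = - \frac{71}{60}$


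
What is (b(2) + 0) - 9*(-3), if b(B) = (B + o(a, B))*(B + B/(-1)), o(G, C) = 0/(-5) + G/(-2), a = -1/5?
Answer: 27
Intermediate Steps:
a = -⅕ (a = -1*⅕ = -⅕ ≈ -0.20000)
o(G, C) = -G/2 (o(G, C) = 0*(-⅕) + G*(-½) = 0 - G/2 = -G/2)
b(B) = 0 (b(B) = (B - ½*(-⅕))*(B + B/(-1)) = (B + ⅒)*(B + B*(-1)) = (⅒ + B)*(B - B) = (⅒ + B)*0 = 0)
(b(2) + 0) - 9*(-3) = (0 + 0) - 9*(-3) = 0 + 27 = 27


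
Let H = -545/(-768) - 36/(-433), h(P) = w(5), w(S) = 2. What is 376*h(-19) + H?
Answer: 250336721/332544 ≈ 752.79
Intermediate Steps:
h(P) = 2
H = 263633/332544 (H = -545*(-1/768) - 36*(-1/433) = 545/768 + 36/433 = 263633/332544 ≈ 0.79278)
376*h(-19) + H = 376*2 + 263633/332544 = 752 + 263633/332544 = 250336721/332544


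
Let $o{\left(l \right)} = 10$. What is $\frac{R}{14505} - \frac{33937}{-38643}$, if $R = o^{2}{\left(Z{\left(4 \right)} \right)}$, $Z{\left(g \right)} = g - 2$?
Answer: $\frac{33074699}{37367781} \approx 0.88511$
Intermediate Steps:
$Z{\left(g \right)} = -2 + g$
$R = 100$ ($R = 10^{2} = 100$)
$\frac{R}{14505} - \frac{33937}{-38643} = \frac{100}{14505} - \frac{33937}{-38643} = 100 \cdot \frac{1}{14505} - - \frac{33937}{38643} = \frac{20}{2901} + \frac{33937}{38643} = \frac{33074699}{37367781}$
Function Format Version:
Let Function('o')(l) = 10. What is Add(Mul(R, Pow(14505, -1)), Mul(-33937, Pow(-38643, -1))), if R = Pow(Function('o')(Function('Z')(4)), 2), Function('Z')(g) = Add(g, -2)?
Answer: Rational(33074699, 37367781) ≈ 0.88511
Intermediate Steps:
Function('Z')(g) = Add(-2, g)
R = 100 (R = Pow(10, 2) = 100)
Add(Mul(R, Pow(14505, -1)), Mul(-33937, Pow(-38643, -1))) = Add(Mul(100, Pow(14505, -1)), Mul(-33937, Pow(-38643, -1))) = Add(Mul(100, Rational(1, 14505)), Mul(-33937, Rational(-1, 38643))) = Add(Rational(20, 2901), Rational(33937, 38643)) = Rational(33074699, 37367781)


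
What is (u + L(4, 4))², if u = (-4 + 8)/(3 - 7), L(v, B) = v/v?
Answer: 0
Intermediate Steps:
L(v, B) = 1
u = -1 (u = 4/(-4) = 4*(-¼) = -1)
(u + L(4, 4))² = (-1 + 1)² = 0² = 0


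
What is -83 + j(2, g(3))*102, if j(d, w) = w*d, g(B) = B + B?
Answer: 1141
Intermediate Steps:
g(B) = 2*B
j(d, w) = d*w
-83 + j(2, g(3))*102 = -83 + (2*(2*3))*102 = -83 + (2*6)*102 = -83 + 12*102 = -83 + 1224 = 1141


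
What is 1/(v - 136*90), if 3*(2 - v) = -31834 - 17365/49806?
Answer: -149418/243035915 ≈ -0.00061480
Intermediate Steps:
v = 1585840405/149418 (v = 2 - (-31834 - 17365/49806)/3 = 2 - ⅓*(-1585541569/49806) = 2 + 1585541569/149418 = 1585840405/149418 ≈ 10613.)
1/(v - 136*90) = 1/(1585840405/149418 - 136*90) = 1/(1585840405/149418 - 12240) = 1/(-243035915/149418) = -149418/243035915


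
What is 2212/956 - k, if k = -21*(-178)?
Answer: -892829/239 ≈ -3735.7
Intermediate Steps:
k = 3738
2212/956 - k = 2212/956 - 1*3738 = 2212*(1/956) - 3738 = 553/239 - 3738 = -892829/239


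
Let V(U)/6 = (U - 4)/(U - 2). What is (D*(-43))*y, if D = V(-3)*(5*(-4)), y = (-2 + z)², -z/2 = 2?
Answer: 260064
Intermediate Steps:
z = -4 (z = -2*2 = -4)
V(U) = 6*(-4 + U)/(-2 + U) (V(U) = 6*((U - 4)/(U - 2)) = 6*((-4 + U)/(-2 + U)) = 6*(-4 + U)/(-2 + U))
y = 36 (y = (-2 - 4)² = (-6)² = 36)
D = -168 (D = (6*(-4 - 3)/(-2 - 3))*(5*(-4)) = (6*(-7)/(-5))*(-20) = (6*(-⅕)*(-7))*(-20) = (42/5)*(-20) = -168)
(D*(-43))*y = -168*(-43)*36 = 7224*36 = 260064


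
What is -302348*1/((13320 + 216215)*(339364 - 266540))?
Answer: -75587/4178914210 ≈ -1.8088e-5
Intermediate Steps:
-302348*1/((13320 + 216215)*(339364 - 266540)) = -302348/(229535*72824) = -302348/16715656840 = -302348*1/16715656840 = -75587/4178914210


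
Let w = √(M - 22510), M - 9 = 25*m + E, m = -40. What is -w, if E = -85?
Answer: -I*√23586 ≈ -153.58*I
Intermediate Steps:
M = -1076 (M = 9 + (25*(-40) - 85) = 9 + (-1000 - 85) = 9 - 1085 = -1076)
w = I*√23586 (w = √(-1076 - 22510) = √(-23586) = I*√23586 ≈ 153.58*I)
-w = -I*√23586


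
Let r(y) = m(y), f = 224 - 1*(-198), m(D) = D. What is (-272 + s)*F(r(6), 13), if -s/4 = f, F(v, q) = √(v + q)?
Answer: -1960*√19 ≈ -8543.4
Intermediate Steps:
f = 422 (f = 224 + 198 = 422)
r(y) = y
F(v, q) = √(q + v)
s = -1688 (s = -4*422 = -1688)
(-272 + s)*F(r(6), 13) = (-272 - 1688)*√(13 + 6) = -1960*√19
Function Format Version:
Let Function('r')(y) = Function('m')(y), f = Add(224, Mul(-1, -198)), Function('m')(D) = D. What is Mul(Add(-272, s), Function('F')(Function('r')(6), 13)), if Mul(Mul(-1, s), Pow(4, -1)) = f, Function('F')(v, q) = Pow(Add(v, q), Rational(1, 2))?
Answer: Mul(-1960, Pow(19, Rational(1, 2))) ≈ -8543.4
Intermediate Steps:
f = 422 (f = Add(224, 198) = 422)
Function('r')(y) = y
Function('F')(v, q) = Pow(Add(q, v), Rational(1, 2))
s = -1688 (s = Mul(-4, 422) = -1688)
Mul(Add(-272, s), Function('F')(Function('r')(6), 13)) = Mul(Add(-272, -1688), Pow(Add(13, 6), Rational(1, 2))) = Mul(-1960, Pow(19, Rational(1, 2)))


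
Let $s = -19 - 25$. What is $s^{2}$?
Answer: $1936$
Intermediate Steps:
$s = -44$ ($s = -19 - 25 = -44$)
$s^{2} = \left(-44\right)^{2} = 1936$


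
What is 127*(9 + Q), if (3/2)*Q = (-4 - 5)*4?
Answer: -1905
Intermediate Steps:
Q = -24 (Q = 2*((-4 - 5)*4)/3 = 2*(-9*4)/3 = (⅔)*(-36) = -24)
127*(9 + Q) = 127*(9 - 24) = 127*(-15) = -1905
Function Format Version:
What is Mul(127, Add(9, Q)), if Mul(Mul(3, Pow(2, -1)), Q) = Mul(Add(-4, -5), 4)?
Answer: -1905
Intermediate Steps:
Q = -24 (Q = Mul(Rational(2, 3), Mul(Add(-4, -5), 4)) = Mul(Rational(2, 3), Mul(-9, 4)) = Mul(Rational(2, 3), -36) = -24)
Mul(127, Add(9, Q)) = Mul(127, Add(9, -24)) = Mul(127, -15) = -1905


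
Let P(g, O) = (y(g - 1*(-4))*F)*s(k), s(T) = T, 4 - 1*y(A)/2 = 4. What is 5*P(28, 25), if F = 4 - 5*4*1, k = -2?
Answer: 0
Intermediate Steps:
y(A) = 0 (y(A) = 8 - 2*4 = 8 - 8 = 0)
F = -16 (F = 4 - 20*1 = 4 - 20 = -16)
P(g, O) = 0 (P(g, O) = (0*(-16))*(-2) = 0*(-2) = 0)
5*P(28, 25) = 5*0 = 0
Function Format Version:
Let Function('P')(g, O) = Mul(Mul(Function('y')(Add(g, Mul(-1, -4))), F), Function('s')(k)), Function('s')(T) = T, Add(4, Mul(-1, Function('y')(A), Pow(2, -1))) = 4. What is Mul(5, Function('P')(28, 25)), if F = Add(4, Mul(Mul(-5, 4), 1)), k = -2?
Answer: 0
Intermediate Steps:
Function('y')(A) = 0 (Function('y')(A) = Add(8, Mul(-2, 4)) = Add(8, -8) = 0)
F = -16 (F = Add(4, Mul(-20, 1)) = Add(4, -20) = -16)
Function('P')(g, O) = 0 (Function('P')(g, O) = Mul(Mul(0, -16), -2) = Mul(0, -2) = 0)
Mul(5, Function('P')(28, 25)) = Mul(5, 0) = 0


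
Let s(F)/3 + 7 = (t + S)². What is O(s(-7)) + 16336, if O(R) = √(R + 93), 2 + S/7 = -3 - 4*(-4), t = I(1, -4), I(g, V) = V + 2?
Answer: 16336 + 3*√1883 ≈ 16466.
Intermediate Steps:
I(g, V) = 2 + V
t = -2 (t = 2 - 4 = -2)
S = 77 (S = -14 + 7*(-3 - 4*(-4)) = -14 + 7*(-3 + 16) = -14 + 7*13 = -14 + 91 = 77)
s(F) = 16854 (s(F) = -21 + 3*(-2 + 77)² = -21 + 3*75² = -21 + 3*5625 = -21 + 16875 = 16854)
O(R) = √(93 + R)
O(s(-7)) + 16336 = √(93 + 16854) + 16336 = √16947 + 16336 = 3*√1883 + 16336 = 16336 + 3*√1883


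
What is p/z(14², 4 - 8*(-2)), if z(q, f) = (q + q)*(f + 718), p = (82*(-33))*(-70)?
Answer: 55/84 ≈ 0.65476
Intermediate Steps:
p = 189420 (p = -2706*(-70) = 189420)
z(q, f) = 2*q*(718 + f) (z(q, f) = (2*q)*(718 + f) = 2*q*(718 + f))
p/z(14², 4 - 8*(-2)) = 189420/((2*14²*(718 + (4 - 8*(-2))))) = 189420/((2*196*(718 + (4 + 16)))) = 189420/((2*196*(718 + 20))) = 189420/((2*196*738)) = 189420/289296 = 189420*(1/289296) = 55/84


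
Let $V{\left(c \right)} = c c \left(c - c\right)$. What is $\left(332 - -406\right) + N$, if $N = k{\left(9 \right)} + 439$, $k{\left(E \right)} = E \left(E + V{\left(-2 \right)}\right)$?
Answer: $1258$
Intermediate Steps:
$V{\left(c \right)} = 0$ ($V{\left(c \right)} = c^{2} \cdot 0 = 0$)
$k{\left(E \right)} = E^{2}$ ($k{\left(E \right)} = E \left(E + 0\right) = E E = E^{2}$)
$N = 520$ ($N = 9^{2} + 439 = 81 + 439 = 520$)
$\left(332 - -406\right) + N = \left(332 - -406\right) + 520 = \left(332 + 406\right) + 520 = 738 + 520 = 1258$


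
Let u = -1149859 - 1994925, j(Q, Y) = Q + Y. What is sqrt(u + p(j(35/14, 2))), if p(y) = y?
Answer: I*sqrt(12579118)/2 ≈ 1773.4*I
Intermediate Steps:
u = -3144784
sqrt(u + p(j(35/14, 2))) = sqrt(-3144784 + (35/14 + 2)) = sqrt(-3144784 + (35*(1/14) + 2)) = sqrt(-3144784 + (5/2 + 2)) = sqrt(-3144784 + 9/2) = sqrt(-6289559/2) = I*sqrt(12579118)/2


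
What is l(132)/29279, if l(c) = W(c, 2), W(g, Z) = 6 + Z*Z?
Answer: 10/29279 ≈ 0.00034154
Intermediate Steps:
W(g, Z) = 6 + Z²
l(c) = 10 (l(c) = 6 + 2² = 6 + 4 = 10)
l(132)/29279 = 10/29279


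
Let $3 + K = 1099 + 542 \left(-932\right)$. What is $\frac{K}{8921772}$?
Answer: $- \frac{42004}{743481} \approx -0.056496$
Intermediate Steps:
$K = -504048$ ($K = -3 + \left(1099 + 542 \left(-932\right)\right) = -3 + \left(1099 - 505144\right) = -3 - 504045 = -504048$)
$\frac{K}{8921772} = - \frac{504048}{8921772} = \left(-504048\right) \frac{1}{8921772} = - \frac{42004}{743481}$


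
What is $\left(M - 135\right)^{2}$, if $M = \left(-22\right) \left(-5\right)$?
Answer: $625$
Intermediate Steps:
$M = 110$
$\left(M - 135\right)^{2} = \left(110 - 135\right)^{2} = \left(-25\right)^{2} = 625$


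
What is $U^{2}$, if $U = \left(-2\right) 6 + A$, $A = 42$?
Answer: $900$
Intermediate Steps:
$U = 30$ ($U = \left(-2\right) 6 + 42 = -12 + 42 = 30$)
$U^{2} = 30^{2} = 900$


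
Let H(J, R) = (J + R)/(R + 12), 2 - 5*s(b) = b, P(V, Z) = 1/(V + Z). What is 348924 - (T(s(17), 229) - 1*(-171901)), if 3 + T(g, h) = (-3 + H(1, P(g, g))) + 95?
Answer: 12562309/71 ≈ 1.7693e+5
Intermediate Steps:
s(b) = ⅖ - b/5
H(J, R) = (J + R)/(12 + R)
T(g, h) = 89 + (1 + 1/(2*g))/(12 + 1/(2*g)) (T(g, h) = -3 + ((-3 + (1 + 1/(g + g))/(12 + 1/(g + g))) + 95) = -3 + ((-3 + (1 + 1/(2*g))/(12 + 1/(2*g))) + 95) = -3 + (92 + (1 + 1/(2*g))/(12 + 1/(2*g))) = 89 + (1 + 1/(2*g))/(12 + 1/(2*g)))
348924 - (T(s(17), 229) - 1*(-171901)) = 348924 - (2*(45 + 1069*(⅖ - ⅕*17))/(1 + 24*(⅖ - ⅕*17)) - 1*(-171901)) = 348924 - (2*(45 + 1069*(⅖ - 17/5))/(1 + 24*(⅖ - 17/5)) + 171901) = 348924 - (2*(45 + 1069*(-3))/(1 + 24*(-3)) + 171901) = 348924 - (2*(45 - 3207)/(1 - 72) + 171901) = 348924 - (2*(-3162)/(-71) + 171901) = 348924 - (2*(-1/71)*(-3162) + 171901) = 348924 - (6324/71 + 171901) = 348924 - 1*12211295/71 = 348924 - 12211295/71 = 12562309/71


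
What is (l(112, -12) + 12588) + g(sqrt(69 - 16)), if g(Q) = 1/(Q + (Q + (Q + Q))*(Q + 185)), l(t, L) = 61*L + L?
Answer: 3655757193/308659 + 556*sqrt(53)/16358927 ≈ 11844.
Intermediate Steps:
l(t, L) = 62*L
g(Q) = 1/(Q + 3*Q*(185 + Q)) (g(Q) = 1/(Q + (Q + 2*Q)*(185 + Q)) = 1/(Q + (3*Q)*(185 + Q)) = 1/(Q + 3*Q*(185 + Q)))
(l(112, -12) + 12588) + g(sqrt(69 - 16)) = (62*(-12) + 12588) + 1/((sqrt(69 - 16))*(556 + 3*sqrt(69 - 16))) = (-744 + 12588) + 1/((sqrt(53))*(556 + 3*sqrt(53))) = 11844 + (sqrt(53)/53)/(556 + 3*sqrt(53)) = 11844 + sqrt(53)/(53*(556 + 3*sqrt(53)))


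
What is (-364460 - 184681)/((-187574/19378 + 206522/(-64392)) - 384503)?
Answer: 171302911689204/119948594321213 ≈ 1.4281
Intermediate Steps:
(-364460 - 184681)/((-187574/19378 + 206522/(-64392)) - 384503) = -549141/((-187574*1/19378 + 206522*(-1/64392)) - 384503) = -549141/((-93787/9689 - 103261/32196) - 384503) = -549141/(-4020062081/311947044 - 384503) = -549141/(-119948594321213/311947044) = -549141*(-311947044/119948594321213) = 171302911689204/119948594321213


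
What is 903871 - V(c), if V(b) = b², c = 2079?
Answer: -3418370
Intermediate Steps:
903871 - V(c) = 903871 - 1*2079² = 903871 - 1*4322241 = 903871 - 4322241 = -3418370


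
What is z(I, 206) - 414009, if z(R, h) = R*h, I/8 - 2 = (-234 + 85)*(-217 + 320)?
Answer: -25702569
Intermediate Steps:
I = -122760 (I = 16 + 8*((-234 + 85)*(-217 + 320)) = 16 + 8*(-149*103) = 16 + 8*(-15347) = 16 - 122776 = -122760)
z(I, 206) - 414009 = -122760*206 - 414009 = -25288560 - 414009 = -25702569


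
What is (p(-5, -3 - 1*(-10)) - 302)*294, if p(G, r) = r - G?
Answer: -85260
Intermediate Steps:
(p(-5, -3 - 1*(-10)) - 302)*294 = (((-3 - 1*(-10)) - 1*(-5)) - 302)*294 = (((-3 + 10) + 5) - 302)*294 = ((7 + 5) - 302)*294 = (12 - 302)*294 = -290*294 = -85260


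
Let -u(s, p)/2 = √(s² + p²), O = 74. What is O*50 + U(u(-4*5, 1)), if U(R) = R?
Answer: 3700 - 2*√401 ≈ 3659.9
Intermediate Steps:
u(s, p) = -2*√(p² + s²) (u(s, p) = -2*√(s² + p²) = -2*√(p² + s²))
O*50 + U(u(-4*5, 1)) = 74*50 - 2*√(1² + (-4*5)²) = 3700 - 2*√(1 + (-20)²) = 3700 - 2*√(1 + 400) = 3700 - 2*√401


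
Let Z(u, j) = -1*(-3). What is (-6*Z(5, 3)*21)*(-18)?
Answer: 6804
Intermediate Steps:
Z(u, j) = 3
(-6*Z(5, 3)*21)*(-18) = (-6*3*21)*(-18) = -18*21*(-18) = -378*(-18) = 6804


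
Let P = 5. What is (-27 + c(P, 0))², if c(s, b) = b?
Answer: 729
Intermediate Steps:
(-27 + c(P, 0))² = (-27 + 0)² = (-27)² = 729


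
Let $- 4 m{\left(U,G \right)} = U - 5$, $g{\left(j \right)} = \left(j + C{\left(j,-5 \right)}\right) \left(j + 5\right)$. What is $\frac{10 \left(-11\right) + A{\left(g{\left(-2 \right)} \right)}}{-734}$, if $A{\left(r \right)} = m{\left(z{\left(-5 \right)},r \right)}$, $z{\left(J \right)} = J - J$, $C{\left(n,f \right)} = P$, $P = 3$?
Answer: $\frac{435}{2936} \approx 0.14816$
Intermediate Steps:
$C{\left(n,f \right)} = 3$
$z{\left(J \right)} = 0$
$g{\left(j \right)} = \left(3 + j\right) \left(5 + j\right)$ ($g{\left(j \right)} = \left(j + 3\right) \left(j + 5\right) = \left(3 + j\right) \left(5 + j\right)$)
$m{\left(U,G \right)} = \frac{5}{4} - \frac{U}{4}$ ($m{\left(U,G \right)} = - \frac{U - 5}{4} = - \frac{-5 + U}{4} = \frac{5}{4} - \frac{U}{4}$)
$A{\left(r \right)} = \frac{5}{4}$ ($A{\left(r \right)} = \frac{5}{4} - 0 = \frac{5}{4} + 0 = \frac{5}{4}$)
$\frac{10 \left(-11\right) + A{\left(g{\left(-2 \right)} \right)}}{-734} = \frac{10 \left(-11\right) + \frac{5}{4}}{-734} = \left(-110 + \frac{5}{4}\right) \left(- \frac{1}{734}\right) = \left(- \frac{435}{4}\right) \left(- \frac{1}{734}\right) = \frac{435}{2936}$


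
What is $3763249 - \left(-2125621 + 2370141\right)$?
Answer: $3518729$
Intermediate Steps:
$3763249 - \left(-2125621 + 2370141\right) = 3763249 - 244520 = 3518729$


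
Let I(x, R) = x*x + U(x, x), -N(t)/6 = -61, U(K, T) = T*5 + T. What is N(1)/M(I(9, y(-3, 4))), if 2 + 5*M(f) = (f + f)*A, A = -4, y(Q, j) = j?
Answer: -915/541 ≈ -1.6913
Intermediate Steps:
U(K, T) = 6*T (U(K, T) = 5*T + T = 6*T)
N(t) = 366 (N(t) = -6*(-61) = 366)
I(x, R) = x**2 + 6*x (I(x, R) = x*x + 6*x = x**2 + 6*x)
M(f) = -2/5 - 8*f/5 (M(f) = -2/5 + ((f + f)*(-4))/5 = -2/5 + ((2*f)*(-4))/5 = -2/5 + (-8*f)/5 = -2/5 - 8*f/5)
N(1)/M(I(9, y(-3, 4))) = 366/(-2/5 - 72*(6 + 9)/5) = 366/(-2/5 - 72*15/5) = 366/(-2/5 - 8/5*135) = 366/(-2/5 - 216) = 366/(-1082/5) = 366*(-5/1082) = -915/541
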